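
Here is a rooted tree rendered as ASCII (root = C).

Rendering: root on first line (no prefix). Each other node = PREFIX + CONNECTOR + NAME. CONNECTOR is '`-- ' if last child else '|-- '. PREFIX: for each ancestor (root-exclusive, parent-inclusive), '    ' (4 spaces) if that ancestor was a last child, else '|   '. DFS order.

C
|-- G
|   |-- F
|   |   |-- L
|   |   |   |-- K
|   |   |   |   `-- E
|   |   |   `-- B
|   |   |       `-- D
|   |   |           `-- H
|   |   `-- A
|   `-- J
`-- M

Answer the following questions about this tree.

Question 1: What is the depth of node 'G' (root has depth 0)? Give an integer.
Answer: 1

Derivation:
Path from root to G: C -> G
Depth = number of edges = 1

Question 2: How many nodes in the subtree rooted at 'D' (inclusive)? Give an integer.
Subtree rooted at D contains: D, H
Count = 2

Answer: 2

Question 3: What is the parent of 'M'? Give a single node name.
Scan adjacency: M appears as child of C

Answer: C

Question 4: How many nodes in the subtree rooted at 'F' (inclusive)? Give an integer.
Subtree rooted at F contains: A, B, D, E, F, H, K, L
Count = 8

Answer: 8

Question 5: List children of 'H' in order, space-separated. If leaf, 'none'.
Answer: none

Derivation:
Node H's children (from adjacency): (leaf)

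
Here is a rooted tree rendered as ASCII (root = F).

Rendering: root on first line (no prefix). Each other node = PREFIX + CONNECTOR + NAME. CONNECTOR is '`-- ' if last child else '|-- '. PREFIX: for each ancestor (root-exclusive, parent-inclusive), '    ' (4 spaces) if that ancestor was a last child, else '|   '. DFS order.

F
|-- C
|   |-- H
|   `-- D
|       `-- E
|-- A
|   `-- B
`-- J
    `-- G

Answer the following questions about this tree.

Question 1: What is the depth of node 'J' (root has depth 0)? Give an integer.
Path from root to J: F -> J
Depth = number of edges = 1

Answer: 1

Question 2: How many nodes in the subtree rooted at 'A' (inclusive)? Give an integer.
Answer: 2

Derivation:
Subtree rooted at A contains: A, B
Count = 2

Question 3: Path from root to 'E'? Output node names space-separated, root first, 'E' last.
Walk down from root: F -> C -> D -> E

Answer: F C D E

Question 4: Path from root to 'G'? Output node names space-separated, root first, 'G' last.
Walk down from root: F -> J -> G

Answer: F J G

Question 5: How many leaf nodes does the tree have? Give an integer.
Leaves (nodes with no children): B, E, G, H

Answer: 4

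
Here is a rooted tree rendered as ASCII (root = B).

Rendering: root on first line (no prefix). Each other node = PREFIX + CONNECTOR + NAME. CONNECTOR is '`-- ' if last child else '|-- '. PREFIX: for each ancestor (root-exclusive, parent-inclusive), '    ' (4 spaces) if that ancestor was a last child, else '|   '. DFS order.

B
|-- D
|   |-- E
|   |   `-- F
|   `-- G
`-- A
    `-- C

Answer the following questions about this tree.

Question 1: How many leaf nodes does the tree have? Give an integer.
Answer: 3

Derivation:
Leaves (nodes with no children): C, F, G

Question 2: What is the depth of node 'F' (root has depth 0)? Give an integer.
Path from root to F: B -> D -> E -> F
Depth = number of edges = 3

Answer: 3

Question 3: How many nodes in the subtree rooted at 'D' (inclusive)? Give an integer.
Subtree rooted at D contains: D, E, F, G
Count = 4

Answer: 4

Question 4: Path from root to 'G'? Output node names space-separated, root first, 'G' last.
Walk down from root: B -> D -> G

Answer: B D G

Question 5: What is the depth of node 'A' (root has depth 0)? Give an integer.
Answer: 1

Derivation:
Path from root to A: B -> A
Depth = number of edges = 1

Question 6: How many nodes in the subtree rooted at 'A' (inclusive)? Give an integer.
Answer: 2

Derivation:
Subtree rooted at A contains: A, C
Count = 2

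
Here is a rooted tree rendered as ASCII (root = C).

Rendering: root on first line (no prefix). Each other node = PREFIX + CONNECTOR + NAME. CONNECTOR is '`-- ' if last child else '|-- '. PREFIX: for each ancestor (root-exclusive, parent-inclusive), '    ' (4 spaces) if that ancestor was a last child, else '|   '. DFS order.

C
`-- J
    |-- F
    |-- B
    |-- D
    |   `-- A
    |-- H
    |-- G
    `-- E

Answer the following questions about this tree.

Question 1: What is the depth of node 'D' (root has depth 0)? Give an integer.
Answer: 2

Derivation:
Path from root to D: C -> J -> D
Depth = number of edges = 2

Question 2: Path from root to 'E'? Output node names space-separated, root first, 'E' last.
Answer: C J E

Derivation:
Walk down from root: C -> J -> E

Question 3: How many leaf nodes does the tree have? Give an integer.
Answer: 6

Derivation:
Leaves (nodes with no children): A, B, E, F, G, H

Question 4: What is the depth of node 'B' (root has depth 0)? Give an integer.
Answer: 2

Derivation:
Path from root to B: C -> J -> B
Depth = number of edges = 2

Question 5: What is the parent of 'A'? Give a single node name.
Scan adjacency: A appears as child of D

Answer: D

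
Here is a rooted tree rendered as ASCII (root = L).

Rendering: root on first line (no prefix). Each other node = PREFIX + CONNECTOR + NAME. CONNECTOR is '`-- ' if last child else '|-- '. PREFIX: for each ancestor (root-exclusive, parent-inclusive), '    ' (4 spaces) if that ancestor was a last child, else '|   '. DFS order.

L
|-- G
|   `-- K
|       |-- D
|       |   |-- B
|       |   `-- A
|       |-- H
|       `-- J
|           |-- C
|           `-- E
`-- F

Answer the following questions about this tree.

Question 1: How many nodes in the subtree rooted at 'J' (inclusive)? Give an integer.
Subtree rooted at J contains: C, E, J
Count = 3

Answer: 3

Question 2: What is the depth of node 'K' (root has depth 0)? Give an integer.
Answer: 2

Derivation:
Path from root to K: L -> G -> K
Depth = number of edges = 2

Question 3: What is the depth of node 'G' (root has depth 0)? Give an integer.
Answer: 1

Derivation:
Path from root to G: L -> G
Depth = number of edges = 1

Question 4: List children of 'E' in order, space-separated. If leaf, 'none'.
Node E's children (from adjacency): (leaf)

Answer: none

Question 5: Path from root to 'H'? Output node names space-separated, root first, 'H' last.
Answer: L G K H

Derivation:
Walk down from root: L -> G -> K -> H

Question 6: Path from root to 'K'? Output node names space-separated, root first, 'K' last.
Answer: L G K

Derivation:
Walk down from root: L -> G -> K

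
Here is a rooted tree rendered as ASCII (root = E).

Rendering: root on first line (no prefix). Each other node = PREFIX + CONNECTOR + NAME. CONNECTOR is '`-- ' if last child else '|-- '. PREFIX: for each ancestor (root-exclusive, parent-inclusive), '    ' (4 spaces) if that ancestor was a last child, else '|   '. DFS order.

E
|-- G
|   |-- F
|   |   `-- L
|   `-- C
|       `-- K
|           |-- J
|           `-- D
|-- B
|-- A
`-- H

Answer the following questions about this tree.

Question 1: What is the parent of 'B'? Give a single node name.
Answer: E

Derivation:
Scan adjacency: B appears as child of E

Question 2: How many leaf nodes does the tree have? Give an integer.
Leaves (nodes with no children): A, B, D, H, J, L

Answer: 6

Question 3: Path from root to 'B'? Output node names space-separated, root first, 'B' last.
Walk down from root: E -> B

Answer: E B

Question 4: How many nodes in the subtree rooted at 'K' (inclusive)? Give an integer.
Subtree rooted at K contains: D, J, K
Count = 3

Answer: 3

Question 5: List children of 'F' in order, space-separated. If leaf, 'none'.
Node F's children (from adjacency): L

Answer: L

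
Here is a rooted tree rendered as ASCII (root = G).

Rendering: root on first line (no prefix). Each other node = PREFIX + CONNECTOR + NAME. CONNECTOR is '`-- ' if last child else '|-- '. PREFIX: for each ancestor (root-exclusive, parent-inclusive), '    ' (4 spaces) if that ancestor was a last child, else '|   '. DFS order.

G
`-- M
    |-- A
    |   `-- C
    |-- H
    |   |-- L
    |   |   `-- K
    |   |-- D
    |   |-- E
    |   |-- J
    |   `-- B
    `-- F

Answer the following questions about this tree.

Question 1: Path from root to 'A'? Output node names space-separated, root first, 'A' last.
Answer: G M A

Derivation:
Walk down from root: G -> M -> A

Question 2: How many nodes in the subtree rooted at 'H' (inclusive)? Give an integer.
Answer: 7

Derivation:
Subtree rooted at H contains: B, D, E, H, J, K, L
Count = 7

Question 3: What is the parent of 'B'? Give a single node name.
Answer: H

Derivation:
Scan adjacency: B appears as child of H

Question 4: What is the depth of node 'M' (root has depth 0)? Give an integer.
Answer: 1

Derivation:
Path from root to M: G -> M
Depth = number of edges = 1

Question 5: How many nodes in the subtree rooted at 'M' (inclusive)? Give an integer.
Answer: 11

Derivation:
Subtree rooted at M contains: A, B, C, D, E, F, H, J, K, L, M
Count = 11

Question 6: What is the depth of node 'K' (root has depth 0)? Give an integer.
Answer: 4

Derivation:
Path from root to K: G -> M -> H -> L -> K
Depth = number of edges = 4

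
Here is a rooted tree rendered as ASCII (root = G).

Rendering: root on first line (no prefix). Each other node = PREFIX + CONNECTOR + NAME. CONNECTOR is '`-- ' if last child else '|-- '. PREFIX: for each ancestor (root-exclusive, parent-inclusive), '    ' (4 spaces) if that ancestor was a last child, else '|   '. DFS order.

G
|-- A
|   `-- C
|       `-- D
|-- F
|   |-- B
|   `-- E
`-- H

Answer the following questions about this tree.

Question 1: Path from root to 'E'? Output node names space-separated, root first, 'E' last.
Walk down from root: G -> F -> E

Answer: G F E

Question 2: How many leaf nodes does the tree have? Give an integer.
Answer: 4

Derivation:
Leaves (nodes with no children): B, D, E, H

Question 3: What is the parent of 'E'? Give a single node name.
Answer: F

Derivation:
Scan adjacency: E appears as child of F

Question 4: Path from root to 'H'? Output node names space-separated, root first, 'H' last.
Answer: G H

Derivation:
Walk down from root: G -> H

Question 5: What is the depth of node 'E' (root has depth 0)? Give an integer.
Path from root to E: G -> F -> E
Depth = number of edges = 2

Answer: 2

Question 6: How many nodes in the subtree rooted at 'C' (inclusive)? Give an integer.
Answer: 2

Derivation:
Subtree rooted at C contains: C, D
Count = 2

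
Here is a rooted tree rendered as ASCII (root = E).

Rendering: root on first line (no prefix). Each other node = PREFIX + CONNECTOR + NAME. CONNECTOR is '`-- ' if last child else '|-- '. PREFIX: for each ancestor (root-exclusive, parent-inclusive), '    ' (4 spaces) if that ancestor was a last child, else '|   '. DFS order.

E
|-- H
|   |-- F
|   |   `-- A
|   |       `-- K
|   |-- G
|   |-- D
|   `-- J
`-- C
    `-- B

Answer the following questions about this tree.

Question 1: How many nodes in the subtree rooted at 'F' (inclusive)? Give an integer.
Answer: 3

Derivation:
Subtree rooted at F contains: A, F, K
Count = 3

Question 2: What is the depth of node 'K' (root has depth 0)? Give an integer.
Path from root to K: E -> H -> F -> A -> K
Depth = number of edges = 4

Answer: 4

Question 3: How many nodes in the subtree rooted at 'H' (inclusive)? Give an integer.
Subtree rooted at H contains: A, D, F, G, H, J, K
Count = 7

Answer: 7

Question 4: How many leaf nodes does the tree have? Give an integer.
Answer: 5

Derivation:
Leaves (nodes with no children): B, D, G, J, K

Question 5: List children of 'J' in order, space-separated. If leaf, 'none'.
Answer: none

Derivation:
Node J's children (from adjacency): (leaf)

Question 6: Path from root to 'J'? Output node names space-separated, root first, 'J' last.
Walk down from root: E -> H -> J

Answer: E H J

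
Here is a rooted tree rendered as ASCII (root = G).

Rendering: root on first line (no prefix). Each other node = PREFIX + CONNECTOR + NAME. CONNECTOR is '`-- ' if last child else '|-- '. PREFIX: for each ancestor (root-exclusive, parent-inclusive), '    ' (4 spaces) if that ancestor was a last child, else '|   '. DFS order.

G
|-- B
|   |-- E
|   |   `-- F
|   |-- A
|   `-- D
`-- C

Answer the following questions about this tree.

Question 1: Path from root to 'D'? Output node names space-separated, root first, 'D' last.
Answer: G B D

Derivation:
Walk down from root: G -> B -> D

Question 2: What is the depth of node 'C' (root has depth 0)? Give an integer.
Path from root to C: G -> C
Depth = number of edges = 1

Answer: 1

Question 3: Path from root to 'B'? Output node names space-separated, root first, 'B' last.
Walk down from root: G -> B

Answer: G B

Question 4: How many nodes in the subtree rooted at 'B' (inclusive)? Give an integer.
Subtree rooted at B contains: A, B, D, E, F
Count = 5

Answer: 5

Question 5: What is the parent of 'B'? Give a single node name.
Answer: G

Derivation:
Scan adjacency: B appears as child of G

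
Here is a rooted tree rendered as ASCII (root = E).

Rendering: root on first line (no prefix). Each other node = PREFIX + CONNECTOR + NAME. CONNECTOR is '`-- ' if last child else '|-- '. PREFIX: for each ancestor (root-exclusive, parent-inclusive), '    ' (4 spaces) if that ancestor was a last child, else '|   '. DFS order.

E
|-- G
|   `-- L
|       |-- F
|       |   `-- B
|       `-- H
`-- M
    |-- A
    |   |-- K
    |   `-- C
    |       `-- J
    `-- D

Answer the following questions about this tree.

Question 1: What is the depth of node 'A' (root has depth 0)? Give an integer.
Answer: 2

Derivation:
Path from root to A: E -> M -> A
Depth = number of edges = 2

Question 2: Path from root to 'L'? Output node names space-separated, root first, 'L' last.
Walk down from root: E -> G -> L

Answer: E G L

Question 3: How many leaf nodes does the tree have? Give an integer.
Answer: 5

Derivation:
Leaves (nodes with no children): B, D, H, J, K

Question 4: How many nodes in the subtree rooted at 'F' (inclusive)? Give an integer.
Subtree rooted at F contains: B, F
Count = 2

Answer: 2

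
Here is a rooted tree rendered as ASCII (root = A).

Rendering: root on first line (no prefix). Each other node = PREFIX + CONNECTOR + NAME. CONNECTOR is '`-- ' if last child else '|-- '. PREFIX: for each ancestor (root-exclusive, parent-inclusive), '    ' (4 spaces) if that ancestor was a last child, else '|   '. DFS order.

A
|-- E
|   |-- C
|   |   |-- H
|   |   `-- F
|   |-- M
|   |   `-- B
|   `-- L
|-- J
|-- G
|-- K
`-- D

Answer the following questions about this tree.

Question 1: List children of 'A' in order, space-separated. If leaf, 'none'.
Answer: E J G K D

Derivation:
Node A's children (from adjacency): E, J, G, K, D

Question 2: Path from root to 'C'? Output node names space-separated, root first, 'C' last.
Walk down from root: A -> E -> C

Answer: A E C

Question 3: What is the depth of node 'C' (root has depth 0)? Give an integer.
Path from root to C: A -> E -> C
Depth = number of edges = 2

Answer: 2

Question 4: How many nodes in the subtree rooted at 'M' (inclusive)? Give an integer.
Subtree rooted at M contains: B, M
Count = 2

Answer: 2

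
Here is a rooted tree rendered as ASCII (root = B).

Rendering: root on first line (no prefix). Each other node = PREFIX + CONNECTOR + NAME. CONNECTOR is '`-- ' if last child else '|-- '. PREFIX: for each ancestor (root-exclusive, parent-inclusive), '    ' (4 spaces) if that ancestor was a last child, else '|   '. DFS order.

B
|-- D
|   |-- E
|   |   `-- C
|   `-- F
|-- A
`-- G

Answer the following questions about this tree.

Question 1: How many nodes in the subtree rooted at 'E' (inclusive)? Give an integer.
Answer: 2

Derivation:
Subtree rooted at E contains: C, E
Count = 2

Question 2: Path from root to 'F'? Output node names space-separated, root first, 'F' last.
Answer: B D F

Derivation:
Walk down from root: B -> D -> F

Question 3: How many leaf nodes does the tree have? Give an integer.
Answer: 4

Derivation:
Leaves (nodes with no children): A, C, F, G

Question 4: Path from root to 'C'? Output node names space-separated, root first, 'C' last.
Answer: B D E C

Derivation:
Walk down from root: B -> D -> E -> C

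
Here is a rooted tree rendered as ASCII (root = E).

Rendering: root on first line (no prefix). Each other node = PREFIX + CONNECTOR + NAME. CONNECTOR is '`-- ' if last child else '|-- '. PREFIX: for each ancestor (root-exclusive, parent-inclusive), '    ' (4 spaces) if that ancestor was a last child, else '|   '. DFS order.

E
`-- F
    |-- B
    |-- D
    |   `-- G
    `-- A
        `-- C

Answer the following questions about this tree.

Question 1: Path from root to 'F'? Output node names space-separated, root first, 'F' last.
Answer: E F

Derivation:
Walk down from root: E -> F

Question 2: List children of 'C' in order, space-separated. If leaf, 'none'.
Node C's children (from adjacency): (leaf)

Answer: none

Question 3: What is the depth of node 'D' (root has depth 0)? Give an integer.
Path from root to D: E -> F -> D
Depth = number of edges = 2

Answer: 2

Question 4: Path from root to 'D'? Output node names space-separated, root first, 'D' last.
Answer: E F D

Derivation:
Walk down from root: E -> F -> D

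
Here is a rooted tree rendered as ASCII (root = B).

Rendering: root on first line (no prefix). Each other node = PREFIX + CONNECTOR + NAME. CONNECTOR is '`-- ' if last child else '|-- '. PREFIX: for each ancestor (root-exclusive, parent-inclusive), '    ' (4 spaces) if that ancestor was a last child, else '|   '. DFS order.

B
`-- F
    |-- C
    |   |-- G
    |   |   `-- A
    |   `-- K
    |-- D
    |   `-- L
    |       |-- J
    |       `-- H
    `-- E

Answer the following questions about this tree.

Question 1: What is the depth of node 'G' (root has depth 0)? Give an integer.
Path from root to G: B -> F -> C -> G
Depth = number of edges = 3

Answer: 3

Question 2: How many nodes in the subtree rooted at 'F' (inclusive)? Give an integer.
Subtree rooted at F contains: A, C, D, E, F, G, H, J, K, L
Count = 10

Answer: 10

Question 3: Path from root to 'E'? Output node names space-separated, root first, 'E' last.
Answer: B F E

Derivation:
Walk down from root: B -> F -> E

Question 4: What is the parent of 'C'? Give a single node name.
Scan adjacency: C appears as child of F

Answer: F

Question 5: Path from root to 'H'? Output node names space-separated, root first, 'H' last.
Answer: B F D L H

Derivation:
Walk down from root: B -> F -> D -> L -> H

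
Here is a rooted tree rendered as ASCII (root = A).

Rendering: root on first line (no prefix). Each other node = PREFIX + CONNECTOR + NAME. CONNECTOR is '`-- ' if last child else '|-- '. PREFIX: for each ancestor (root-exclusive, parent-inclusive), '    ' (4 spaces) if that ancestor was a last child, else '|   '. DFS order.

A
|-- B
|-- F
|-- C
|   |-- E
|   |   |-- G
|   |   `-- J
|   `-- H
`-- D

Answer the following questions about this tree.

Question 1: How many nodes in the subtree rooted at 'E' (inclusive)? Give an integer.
Answer: 3

Derivation:
Subtree rooted at E contains: E, G, J
Count = 3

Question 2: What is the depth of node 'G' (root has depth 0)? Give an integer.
Answer: 3

Derivation:
Path from root to G: A -> C -> E -> G
Depth = number of edges = 3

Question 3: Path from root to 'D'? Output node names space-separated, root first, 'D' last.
Walk down from root: A -> D

Answer: A D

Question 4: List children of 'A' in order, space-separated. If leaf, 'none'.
Answer: B F C D

Derivation:
Node A's children (from adjacency): B, F, C, D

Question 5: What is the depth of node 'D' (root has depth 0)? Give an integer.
Answer: 1

Derivation:
Path from root to D: A -> D
Depth = number of edges = 1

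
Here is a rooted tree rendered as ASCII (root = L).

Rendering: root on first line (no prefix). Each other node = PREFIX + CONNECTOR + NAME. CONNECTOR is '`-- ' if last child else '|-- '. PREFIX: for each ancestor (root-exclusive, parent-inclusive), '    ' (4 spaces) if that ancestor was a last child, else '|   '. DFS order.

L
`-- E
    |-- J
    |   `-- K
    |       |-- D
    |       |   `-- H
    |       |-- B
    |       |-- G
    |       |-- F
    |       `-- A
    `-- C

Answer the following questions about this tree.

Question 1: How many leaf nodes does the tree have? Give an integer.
Leaves (nodes with no children): A, B, C, F, G, H

Answer: 6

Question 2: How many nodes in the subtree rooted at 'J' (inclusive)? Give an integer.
Subtree rooted at J contains: A, B, D, F, G, H, J, K
Count = 8

Answer: 8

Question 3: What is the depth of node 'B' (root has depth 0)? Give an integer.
Answer: 4

Derivation:
Path from root to B: L -> E -> J -> K -> B
Depth = number of edges = 4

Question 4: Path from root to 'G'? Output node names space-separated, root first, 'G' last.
Answer: L E J K G

Derivation:
Walk down from root: L -> E -> J -> K -> G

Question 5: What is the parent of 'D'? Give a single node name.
Answer: K

Derivation:
Scan adjacency: D appears as child of K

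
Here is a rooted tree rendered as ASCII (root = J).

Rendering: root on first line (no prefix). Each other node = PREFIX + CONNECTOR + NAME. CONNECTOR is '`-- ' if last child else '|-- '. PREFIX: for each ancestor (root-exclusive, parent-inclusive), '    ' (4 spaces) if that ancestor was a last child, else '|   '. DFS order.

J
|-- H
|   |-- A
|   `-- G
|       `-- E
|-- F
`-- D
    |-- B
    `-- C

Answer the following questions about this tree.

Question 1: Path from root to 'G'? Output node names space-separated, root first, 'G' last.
Walk down from root: J -> H -> G

Answer: J H G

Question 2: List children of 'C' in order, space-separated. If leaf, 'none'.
Answer: none

Derivation:
Node C's children (from adjacency): (leaf)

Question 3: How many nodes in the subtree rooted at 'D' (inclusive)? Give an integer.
Subtree rooted at D contains: B, C, D
Count = 3

Answer: 3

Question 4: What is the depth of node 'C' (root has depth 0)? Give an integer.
Answer: 2

Derivation:
Path from root to C: J -> D -> C
Depth = number of edges = 2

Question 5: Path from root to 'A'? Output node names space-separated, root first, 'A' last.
Walk down from root: J -> H -> A

Answer: J H A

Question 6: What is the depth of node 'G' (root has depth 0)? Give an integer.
Answer: 2

Derivation:
Path from root to G: J -> H -> G
Depth = number of edges = 2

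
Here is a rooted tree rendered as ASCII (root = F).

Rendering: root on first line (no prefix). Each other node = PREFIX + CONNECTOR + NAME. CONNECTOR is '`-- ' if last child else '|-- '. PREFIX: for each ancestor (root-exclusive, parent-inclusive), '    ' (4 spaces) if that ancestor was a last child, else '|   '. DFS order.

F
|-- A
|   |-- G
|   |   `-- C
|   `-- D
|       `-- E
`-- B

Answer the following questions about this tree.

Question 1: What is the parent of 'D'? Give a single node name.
Scan adjacency: D appears as child of A

Answer: A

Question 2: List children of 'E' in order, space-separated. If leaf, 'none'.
Answer: none

Derivation:
Node E's children (from adjacency): (leaf)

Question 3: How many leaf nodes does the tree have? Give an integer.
Leaves (nodes with no children): B, C, E

Answer: 3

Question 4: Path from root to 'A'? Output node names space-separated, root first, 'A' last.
Walk down from root: F -> A

Answer: F A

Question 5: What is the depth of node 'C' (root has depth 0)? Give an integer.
Path from root to C: F -> A -> G -> C
Depth = number of edges = 3

Answer: 3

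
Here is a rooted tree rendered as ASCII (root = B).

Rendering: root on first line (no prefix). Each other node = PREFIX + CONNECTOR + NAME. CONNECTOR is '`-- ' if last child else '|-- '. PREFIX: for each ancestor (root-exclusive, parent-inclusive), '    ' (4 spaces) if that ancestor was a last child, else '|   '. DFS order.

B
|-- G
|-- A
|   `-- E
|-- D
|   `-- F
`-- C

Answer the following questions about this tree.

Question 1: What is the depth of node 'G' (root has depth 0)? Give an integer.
Answer: 1

Derivation:
Path from root to G: B -> G
Depth = number of edges = 1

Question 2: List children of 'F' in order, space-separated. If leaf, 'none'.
Node F's children (from adjacency): (leaf)

Answer: none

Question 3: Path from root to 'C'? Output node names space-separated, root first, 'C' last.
Answer: B C

Derivation:
Walk down from root: B -> C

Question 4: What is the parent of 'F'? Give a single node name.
Scan adjacency: F appears as child of D

Answer: D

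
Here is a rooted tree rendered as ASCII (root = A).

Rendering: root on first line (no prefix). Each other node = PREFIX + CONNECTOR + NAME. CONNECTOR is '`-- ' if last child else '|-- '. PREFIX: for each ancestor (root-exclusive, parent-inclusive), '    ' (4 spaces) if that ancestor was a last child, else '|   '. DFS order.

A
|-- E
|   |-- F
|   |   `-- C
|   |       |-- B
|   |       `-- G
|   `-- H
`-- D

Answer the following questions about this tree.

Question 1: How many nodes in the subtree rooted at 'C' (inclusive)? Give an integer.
Answer: 3

Derivation:
Subtree rooted at C contains: B, C, G
Count = 3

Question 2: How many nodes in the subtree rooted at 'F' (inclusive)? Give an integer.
Subtree rooted at F contains: B, C, F, G
Count = 4

Answer: 4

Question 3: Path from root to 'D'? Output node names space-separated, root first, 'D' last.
Answer: A D

Derivation:
Walk down from root: A -> D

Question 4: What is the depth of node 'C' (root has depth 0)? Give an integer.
Answer: 3

Derivation:
Path from root to C: A -> E -> F -> C
Depth = number of edges = 3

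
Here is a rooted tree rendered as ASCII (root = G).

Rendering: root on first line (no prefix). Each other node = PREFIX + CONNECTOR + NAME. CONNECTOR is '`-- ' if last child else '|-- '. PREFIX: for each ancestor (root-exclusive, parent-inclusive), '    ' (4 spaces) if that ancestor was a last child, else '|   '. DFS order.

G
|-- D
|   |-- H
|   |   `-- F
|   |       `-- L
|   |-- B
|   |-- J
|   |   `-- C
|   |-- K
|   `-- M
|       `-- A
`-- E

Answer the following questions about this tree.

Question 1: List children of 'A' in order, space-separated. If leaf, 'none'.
Answer: none

Derivation:
Node A's children (from adjacency): (leaf)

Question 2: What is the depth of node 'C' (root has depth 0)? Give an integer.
Answer: 3

Derivation:
Path from root to C: G -> D -> J -> C
Depth = number of edges = 3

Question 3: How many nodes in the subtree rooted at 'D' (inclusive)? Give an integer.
Answer: 10

Derivation:
Subtree rooted at D contains: A, B, C, D, F, H, J, K, L, M
Count = 10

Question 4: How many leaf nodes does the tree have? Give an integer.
Leaves (nodes with no children): A, B, C, E, K, L

Answer: 6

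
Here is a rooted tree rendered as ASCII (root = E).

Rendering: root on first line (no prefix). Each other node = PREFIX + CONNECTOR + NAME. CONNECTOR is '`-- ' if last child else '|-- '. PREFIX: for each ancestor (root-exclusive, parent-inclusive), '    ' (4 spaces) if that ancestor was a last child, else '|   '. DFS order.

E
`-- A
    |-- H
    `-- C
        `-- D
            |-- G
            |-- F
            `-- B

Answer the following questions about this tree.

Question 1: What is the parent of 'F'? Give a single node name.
Scan adjacency: F appears as child of D

Answer: D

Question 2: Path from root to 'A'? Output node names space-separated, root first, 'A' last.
Answer: E A

Derivation:
Walk down from root: E -> A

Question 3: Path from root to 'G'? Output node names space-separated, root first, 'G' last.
Answer: E A C D G

Derivation:
Walk down from root: E -> A -> C -> D -> G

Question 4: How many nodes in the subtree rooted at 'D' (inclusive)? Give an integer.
Subtree rooted at D contains: B, D, F, G
Count = 4

Answer: 4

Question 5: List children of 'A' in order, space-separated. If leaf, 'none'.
Answer: H C

Derivation:
Node A's children (from adjacency): H, C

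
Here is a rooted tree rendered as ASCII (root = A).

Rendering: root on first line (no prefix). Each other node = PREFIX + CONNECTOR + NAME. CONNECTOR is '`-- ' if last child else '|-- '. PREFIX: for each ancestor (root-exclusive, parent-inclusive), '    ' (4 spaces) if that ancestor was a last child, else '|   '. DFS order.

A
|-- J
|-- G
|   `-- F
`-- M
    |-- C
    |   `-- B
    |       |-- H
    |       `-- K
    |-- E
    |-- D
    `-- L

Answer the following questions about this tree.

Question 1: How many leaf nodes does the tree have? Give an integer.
Answer: 7

Derivation:
Leaves (nodes with no children): D, E, F, H, J, K, L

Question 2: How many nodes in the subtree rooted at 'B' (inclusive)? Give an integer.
Answer: 3

Derivation:
Subtree rooted at B contains: B, H, K
Count = 3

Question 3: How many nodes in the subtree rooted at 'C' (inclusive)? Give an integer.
Answer: 4

Derivation:
Subtree rooted at C contains: B, C, H, K
Count = 4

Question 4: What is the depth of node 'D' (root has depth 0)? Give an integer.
Path from root to D: A -> M -> D
Depth = number of edges = 2

Answer: 2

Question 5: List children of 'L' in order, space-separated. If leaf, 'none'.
Answer: none

Derivation:
Node L's children (from adjacency): (leaf)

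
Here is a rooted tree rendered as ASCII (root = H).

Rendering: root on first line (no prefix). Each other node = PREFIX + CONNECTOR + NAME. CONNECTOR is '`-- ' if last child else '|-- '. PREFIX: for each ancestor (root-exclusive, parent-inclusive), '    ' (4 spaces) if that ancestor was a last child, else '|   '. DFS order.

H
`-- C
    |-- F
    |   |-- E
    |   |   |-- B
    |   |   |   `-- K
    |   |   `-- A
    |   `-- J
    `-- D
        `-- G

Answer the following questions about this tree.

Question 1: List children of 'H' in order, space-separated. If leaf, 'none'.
Answer: C

Derivation:
Node H's children (from adjacency): C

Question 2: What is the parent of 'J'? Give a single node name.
Answer: F

Derivation:
Scan adjacency: J appears as child of F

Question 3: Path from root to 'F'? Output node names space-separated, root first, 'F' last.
Walk down from root: H -> C -> F

Answer: H C F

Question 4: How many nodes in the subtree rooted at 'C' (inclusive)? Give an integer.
Subtree rooted at C contains: A, B, C, D, E, F, G, J, K
Count = 9

Answer: 9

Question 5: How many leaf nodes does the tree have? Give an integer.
Leaves (nodes with no children): A, G, J, K

Answer: 4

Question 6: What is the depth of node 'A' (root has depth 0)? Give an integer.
Path from root to A: H -> C -> F -> E -> A
Depth = number of edges = 4

Answer: 4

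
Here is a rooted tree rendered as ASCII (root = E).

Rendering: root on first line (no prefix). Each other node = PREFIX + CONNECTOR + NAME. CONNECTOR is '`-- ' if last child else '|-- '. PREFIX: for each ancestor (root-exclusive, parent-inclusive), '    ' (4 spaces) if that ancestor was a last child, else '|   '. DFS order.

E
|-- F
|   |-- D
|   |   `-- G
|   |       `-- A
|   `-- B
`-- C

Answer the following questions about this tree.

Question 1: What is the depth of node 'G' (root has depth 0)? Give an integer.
Path from root to G: E -> F -> D -> G
Depth = number of edges = 3

Answer: 3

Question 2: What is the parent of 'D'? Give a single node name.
Scan adjacency: D appears as child of F

Answer: F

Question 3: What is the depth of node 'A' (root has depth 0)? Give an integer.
Path from root to A: E -> F -> D -> G -> A
Depth = number of edges = 4

Answer: 4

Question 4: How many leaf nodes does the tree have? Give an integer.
Leaves (nodes with no children): A, B, C

Answer: 3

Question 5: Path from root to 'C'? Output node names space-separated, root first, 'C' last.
Walk down from root: E -> C

Answer: E C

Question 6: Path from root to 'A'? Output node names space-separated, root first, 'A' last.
Walk down from root: E -> F -> D -> G -> A

Answer: E F D G A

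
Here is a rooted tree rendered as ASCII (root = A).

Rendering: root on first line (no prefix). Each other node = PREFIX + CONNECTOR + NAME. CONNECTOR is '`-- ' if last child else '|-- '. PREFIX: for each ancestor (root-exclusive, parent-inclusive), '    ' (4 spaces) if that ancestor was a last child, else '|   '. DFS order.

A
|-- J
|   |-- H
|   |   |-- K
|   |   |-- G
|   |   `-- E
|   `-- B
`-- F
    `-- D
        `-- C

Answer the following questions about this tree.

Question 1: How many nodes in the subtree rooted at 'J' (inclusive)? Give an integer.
Answer: 6

Derivation:
Subtree rooted at J contains: B, E, G, H, J, K
Count = 6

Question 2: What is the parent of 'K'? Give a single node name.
Scan adjacency: K appears as child of H

Answer: H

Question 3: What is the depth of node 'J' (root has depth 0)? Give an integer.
Path from root to J: A -> J
Depth = number of edges = 1

Answer: 1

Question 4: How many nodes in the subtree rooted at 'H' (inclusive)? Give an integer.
Answer: 4

Derivation:
Subtree rooted at H contains: E, G, H, K
Count = 4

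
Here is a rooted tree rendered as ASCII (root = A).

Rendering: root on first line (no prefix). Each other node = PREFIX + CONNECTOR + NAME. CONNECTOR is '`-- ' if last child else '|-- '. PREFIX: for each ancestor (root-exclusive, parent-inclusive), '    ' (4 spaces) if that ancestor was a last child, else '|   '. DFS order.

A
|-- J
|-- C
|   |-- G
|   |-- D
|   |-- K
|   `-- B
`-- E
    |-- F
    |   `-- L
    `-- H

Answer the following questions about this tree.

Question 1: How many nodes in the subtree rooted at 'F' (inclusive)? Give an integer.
Subtree rooted at F contains: F, L
Count = 2

Answer: 2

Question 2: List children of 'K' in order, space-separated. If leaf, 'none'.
Node K's children (from adjacency): (leaf)

Answer: none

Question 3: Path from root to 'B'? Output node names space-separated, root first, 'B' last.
Walk down from root: A -> C -> B

Answer: A C B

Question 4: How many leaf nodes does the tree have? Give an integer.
Leaves (nodes with no children): B, D, G, H, J, K, L

Answer: 7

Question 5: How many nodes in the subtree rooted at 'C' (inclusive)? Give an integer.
Answer: 5

Derivation:
Subtree rooted at C contains: B, C, D, G, K
Count = 5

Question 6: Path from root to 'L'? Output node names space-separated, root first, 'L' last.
Answer: A E F L

Derivation:
Walk down from root: A -> E -> F -> L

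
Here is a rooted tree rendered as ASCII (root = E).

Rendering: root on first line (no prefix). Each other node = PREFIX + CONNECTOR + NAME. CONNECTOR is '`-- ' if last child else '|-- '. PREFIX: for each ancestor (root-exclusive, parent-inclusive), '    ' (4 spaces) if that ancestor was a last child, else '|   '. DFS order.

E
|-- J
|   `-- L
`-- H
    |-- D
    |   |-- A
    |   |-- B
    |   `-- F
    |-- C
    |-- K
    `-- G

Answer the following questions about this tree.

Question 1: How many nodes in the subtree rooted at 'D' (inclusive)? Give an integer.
Answer: 4

Derivation:
Subtree rooted at D contains: A, B, D, F
Count = 4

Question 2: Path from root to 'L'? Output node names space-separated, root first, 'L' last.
Walk down from root: E -> J -> L

Answer: E J L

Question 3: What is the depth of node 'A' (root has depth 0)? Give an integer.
Answer: 3

Derivation:
Path from root to A: E -> H -> D -> A
Depth = number of edges = 3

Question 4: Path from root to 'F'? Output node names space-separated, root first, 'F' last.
Answer: E H D F

Derivation:
Walk down from root: E -> H -> D -> F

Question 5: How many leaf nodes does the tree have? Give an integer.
Leaves (nodes with no children): A, B, C, F, G, K, L

Answer: 7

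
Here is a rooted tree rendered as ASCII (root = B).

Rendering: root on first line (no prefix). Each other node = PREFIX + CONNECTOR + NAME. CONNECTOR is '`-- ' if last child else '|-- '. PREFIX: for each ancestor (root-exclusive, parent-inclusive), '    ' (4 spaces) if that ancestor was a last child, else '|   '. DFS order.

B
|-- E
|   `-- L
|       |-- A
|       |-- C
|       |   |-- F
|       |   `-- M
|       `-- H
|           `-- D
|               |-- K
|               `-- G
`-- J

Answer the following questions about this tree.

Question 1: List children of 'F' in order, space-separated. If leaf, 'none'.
Answer: none

Derivation:
Node F's children (from adjacency): (leaf)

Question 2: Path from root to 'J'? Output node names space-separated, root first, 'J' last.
Answer: B J

Derivation:
Walk down from root: B -> J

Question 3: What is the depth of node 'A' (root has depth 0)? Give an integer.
Answer: 3

Derivation:
Path from root to A: B -> E -> L -> A
Depth = number of edges = 3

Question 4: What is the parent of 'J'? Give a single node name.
Scan adjacency: J appears as child of B

Answer: B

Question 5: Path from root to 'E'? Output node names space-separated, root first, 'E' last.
Walk down from root: B -> E

Answer: B E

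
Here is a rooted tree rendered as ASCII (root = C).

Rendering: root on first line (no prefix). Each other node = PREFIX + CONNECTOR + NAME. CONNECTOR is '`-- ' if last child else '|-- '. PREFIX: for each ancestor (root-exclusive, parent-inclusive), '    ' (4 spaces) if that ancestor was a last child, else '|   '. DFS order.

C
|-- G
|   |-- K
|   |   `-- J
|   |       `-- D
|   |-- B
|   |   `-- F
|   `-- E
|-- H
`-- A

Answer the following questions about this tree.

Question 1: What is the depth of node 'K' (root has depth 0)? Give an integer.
Answer: 2

Derivation:
Path from root to K: C -> G -> K
Depth = number of edges = 2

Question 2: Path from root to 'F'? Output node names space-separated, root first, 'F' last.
Walk down from root: C -> G -> B -> F

Answer: C G B F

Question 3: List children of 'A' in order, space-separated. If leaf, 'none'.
Answer: none

Derivation:
Node A's children (from adjacency): (leaf)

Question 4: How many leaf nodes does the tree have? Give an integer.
Leaves (nodes with no children): A, D, E, F, H

Answer: 5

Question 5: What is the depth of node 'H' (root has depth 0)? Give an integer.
Answer: 1

Derivation:
Path from root to H: C -> H
Depth = number of edges = 1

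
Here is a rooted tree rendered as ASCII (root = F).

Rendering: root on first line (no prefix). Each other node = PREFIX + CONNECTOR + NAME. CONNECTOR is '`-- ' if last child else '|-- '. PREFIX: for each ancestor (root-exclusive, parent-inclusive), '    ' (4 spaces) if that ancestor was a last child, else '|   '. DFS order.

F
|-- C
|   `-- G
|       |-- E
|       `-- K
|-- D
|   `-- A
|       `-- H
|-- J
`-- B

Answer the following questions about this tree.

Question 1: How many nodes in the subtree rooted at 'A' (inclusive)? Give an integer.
Answer: 2

Derivation:
Subtree rooted at A contains: A, H
Count = 2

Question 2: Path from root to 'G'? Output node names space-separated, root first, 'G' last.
Answer: F C G

Derivation:
Walk down from root: F -> C -> G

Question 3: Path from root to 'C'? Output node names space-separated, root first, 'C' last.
Answer: F C

Derivation:
Walk down from root: F -> C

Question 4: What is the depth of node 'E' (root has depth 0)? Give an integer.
Path from root to E: F -> C -> G -> E
Depth = number of edges = 3

Answer: 3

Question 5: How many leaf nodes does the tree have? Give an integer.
Answer: 5

Derivation:
Leaves (nodes with no children): B, E, H, J, K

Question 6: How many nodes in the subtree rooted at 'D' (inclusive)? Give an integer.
Subtree rooted at D contains: A, D, H
Count = 3

Answer: 3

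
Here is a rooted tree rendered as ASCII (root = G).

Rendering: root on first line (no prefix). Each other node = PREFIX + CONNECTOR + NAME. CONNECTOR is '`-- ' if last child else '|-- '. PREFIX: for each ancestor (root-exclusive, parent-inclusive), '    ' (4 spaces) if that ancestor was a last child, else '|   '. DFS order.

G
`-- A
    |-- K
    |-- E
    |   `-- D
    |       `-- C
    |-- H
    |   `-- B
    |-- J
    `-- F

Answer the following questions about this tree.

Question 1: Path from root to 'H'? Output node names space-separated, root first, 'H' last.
Answer: G A H

Derivation:
Walk down from root: G -> A -> H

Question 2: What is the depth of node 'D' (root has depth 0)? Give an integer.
Answer: 3

Derivation:
Path from root to D: G -> A -> E -> D
Depth = number of edges = 3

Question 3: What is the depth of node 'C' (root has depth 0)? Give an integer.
Path from root to C: G -> A -> E -> D -> C
Depth = number of edges = 4

Answer: 4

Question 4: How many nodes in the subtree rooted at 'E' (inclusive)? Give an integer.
Answer: 3

Derivation:
Subtree rooted at E contains: C, D, E
Count = 3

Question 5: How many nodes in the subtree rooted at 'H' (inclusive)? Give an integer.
Subtree rooted at H contains: B, H
Count = 2

Answer: 2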